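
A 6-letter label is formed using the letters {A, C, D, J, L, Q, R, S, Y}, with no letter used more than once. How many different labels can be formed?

60480

Choose and order 6 of the 9 symbols: the first letter has 9 options, the next 8, and so on down to 4.
9 × 8 × 7 × 6 × 5 × 4 = 60480.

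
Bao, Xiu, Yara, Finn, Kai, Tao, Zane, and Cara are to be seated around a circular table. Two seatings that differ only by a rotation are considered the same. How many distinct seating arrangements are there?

5040

Around a circle, 8 distinct people have 8!/8 = (7)! = 5040 rotationally distinct seatings.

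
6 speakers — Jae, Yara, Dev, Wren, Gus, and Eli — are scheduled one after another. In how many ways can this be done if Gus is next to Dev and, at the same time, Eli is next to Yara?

96

Treat {Gus,Dev} as one block (2 orders) and {Eli,Yara} as another (2 orders).
That leaves 4 units to arrange: 2 × 2 × 4! = 4 × 24 = 96.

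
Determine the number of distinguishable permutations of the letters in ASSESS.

30

Letter multiplicities in ASSESS: A×1, E×1, S×4.
Dividing 6! = 720 by 4! = 24 for the repeated letters gives 30.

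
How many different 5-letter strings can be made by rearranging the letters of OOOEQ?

20

Letter multiplicities in OOOEQ: E×1, O×3, Q×1.
So there are 5! / (3!) = 20 distinguishable arrangements.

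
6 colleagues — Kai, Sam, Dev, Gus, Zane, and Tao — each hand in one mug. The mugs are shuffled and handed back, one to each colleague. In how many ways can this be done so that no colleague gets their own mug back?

Count assignments avoiding every fixed point. For any j of the 6 colleagues fixed to their own mug, the other 6−j can be arranged in (6−j)! ways.
By inclusion–exclusion this is Σ_{j=0}^{6} (−1)^j C(6,j)·(6−j)!.
Computing: 720 − 720 + 360 − 120 + 30 − 6 + 1 = 265.

265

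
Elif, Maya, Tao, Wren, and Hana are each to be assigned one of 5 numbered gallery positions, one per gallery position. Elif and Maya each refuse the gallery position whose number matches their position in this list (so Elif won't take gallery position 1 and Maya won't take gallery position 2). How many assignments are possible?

Let Aᵢ (for i ∈ {1, 2}) be the placements that put person i in their forbidden gallery position. Any j of these fix j positions, leaving (5−j)! ways to fill the rest, and there are C(2,j) ways to pick which j.
By inclusion–exclusion, the number of valid placements is Σ_{j=0}^{2} (−1)^j C(2,j)·(5−j)!.
Computing: 120 − 48 + 6 = 78.

78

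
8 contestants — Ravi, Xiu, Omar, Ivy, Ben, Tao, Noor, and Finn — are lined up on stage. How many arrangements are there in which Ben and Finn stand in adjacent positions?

Place the 6 others and the Ben-Finn pair as 7 objects in a line; the pair has 2 internal arrangements.
That gives 2 × 7! = 2 × 5040 = 10080.

10080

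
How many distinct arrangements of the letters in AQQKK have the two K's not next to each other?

18

There are 5!/(2!·2!) = 30 arrangements of AQQKK in total.
Arrangements with the K's together: treat KK as one letter, giving (4)!/(2!) = 12.
Hence 30 − 12 = 18.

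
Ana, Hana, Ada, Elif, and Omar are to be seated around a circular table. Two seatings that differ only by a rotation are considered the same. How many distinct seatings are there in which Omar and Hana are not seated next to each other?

12

All circular seatings of 5 people number (4)! = 24.
Seatings with Omar beside Hana: treat them as a block with 2 internal orders, giving 2 × (3)! = 12.
Subtracting, 24 − 12 = 12.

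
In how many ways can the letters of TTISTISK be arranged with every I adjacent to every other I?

Treat the 2 copies of I as a single block. The multiset to arrange is then {II, K, S, S, T, T, T}, 7 items in all.
That gives (7)!/(3!·2!) = 420 arrangements.

420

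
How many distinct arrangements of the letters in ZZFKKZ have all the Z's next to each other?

12

Treat the 3 copies of Z as a single block. The multiset to arrange is then {ZZZ, F, K, K}, 4 items in all.
That gives (4)!/(2!) = 12 arrangements.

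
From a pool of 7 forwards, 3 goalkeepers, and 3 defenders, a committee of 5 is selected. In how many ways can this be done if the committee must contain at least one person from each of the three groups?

798

Total 5-person selections from all 13: C(13,5) = 1287.
Selections missing a whole group: no forwards → C(6,5) = 6; no goalkeepers → C(10,5) = 252; no defenders → C(10,5) = 252.
Add back selections omitting two groups (i.e. drawn from a single group): C(7,5) + C(3,5) + C(3,5) = 21.
By inclusion–exclusion: 1287 − 510 + 21 = 798.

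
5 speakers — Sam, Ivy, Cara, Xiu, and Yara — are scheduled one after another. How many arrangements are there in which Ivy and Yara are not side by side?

There are 5! = 120 arrangements in all. If Ivy and Yara are adjacent, merging them into one block gives 2·(4)! = 48 arrangements.
So 120 − 48 = 72 arrangements keep them apart.

72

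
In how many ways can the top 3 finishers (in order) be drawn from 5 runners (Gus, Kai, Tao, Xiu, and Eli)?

This is an ordered selection of 3 from 5: P(5,3).
That gives 5 × 4 × 3 = 60.

60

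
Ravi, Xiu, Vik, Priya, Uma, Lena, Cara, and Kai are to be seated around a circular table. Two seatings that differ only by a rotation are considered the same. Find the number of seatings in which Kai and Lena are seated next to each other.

1440

Glue Kai and Lena into a block (2 internal orders). Seating 7 units around a circle gives (6)! arrangements.
So 2 × (6)! = 2 × 720 = 1440.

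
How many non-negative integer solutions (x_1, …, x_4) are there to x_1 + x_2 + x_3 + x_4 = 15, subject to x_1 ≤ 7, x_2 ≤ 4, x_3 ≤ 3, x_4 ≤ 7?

Ignoring the caps, the number of non-negative solutions to x_1+…+x_4 = 15 is C(18,3) = 816.
Subtract solutions that violate a single cap (substitute x_i' = x_i − (cap_i+1)): x_1 ≥ 8 gives C(10,3) = 120; x_2 ≥ 5 gives C(13,3) = 286; x_3 ≥ 4 gives C(14,3) = 364; x_4 ≥ 8 gives C(10,3) = 120. Together 890.
Add back pairs where two caps are both exceeded: 10 + 20 + 0 + 84 + 10 + 20 = 144.
By inclusion–exclusion the count is 816 − 890 + 144 = 70.

70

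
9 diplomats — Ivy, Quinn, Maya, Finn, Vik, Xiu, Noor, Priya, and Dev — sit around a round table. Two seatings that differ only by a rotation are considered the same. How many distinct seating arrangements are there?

Around a circle, 9 distinct people have 9!/9 = (8)! = 40320 rotationally distinct seatings.

40320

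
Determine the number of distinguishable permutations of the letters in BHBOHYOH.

Letter multiplicities in BHBOHYOH: B×2, H×3, O×2, Y×1.
Dividing 8! = 40320 by 3!·2!·2! = 24 for the repeated letters gives 1680.

1680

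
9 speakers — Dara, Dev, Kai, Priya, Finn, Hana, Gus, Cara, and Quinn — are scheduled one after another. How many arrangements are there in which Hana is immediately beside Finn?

Place the 7 others and the Hana-Finn pair as 8 objects in a line; the pair has 2 internal arrangements.
So the count is 2·(8)! = 80640.

80640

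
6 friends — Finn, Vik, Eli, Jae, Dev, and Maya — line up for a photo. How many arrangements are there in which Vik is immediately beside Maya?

Glue Vik and Maya into one block (2 internal orders), leaving 5 units to arrange in a row.
So the count is 2·(5)! = 240.

240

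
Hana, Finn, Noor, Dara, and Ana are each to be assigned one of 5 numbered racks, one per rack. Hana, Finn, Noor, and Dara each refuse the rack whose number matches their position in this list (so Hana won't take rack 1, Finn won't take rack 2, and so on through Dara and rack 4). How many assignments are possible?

Let Aᵢ (for 1 ≤ i ≤ 4) be the placements that put person i in their forbidden rack. Any j of these fix j positions, leaving (5−j)! ways to fill the rest, and there are C(4,j) ways to pick which j.
By inclusion–exclusion, the number of valid placements is Σ_{j=0}^{4} (−1)^j C(4,j)·(5−j)!.
Computing: 120 − 96 + 36 − 8 + 1 = 53.

53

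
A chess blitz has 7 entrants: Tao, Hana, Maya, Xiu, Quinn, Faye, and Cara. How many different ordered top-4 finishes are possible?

This is an ordered selection of 4 from 7: P(7,4).
That gives 7 × 6 × 5 × 4 = 840.

840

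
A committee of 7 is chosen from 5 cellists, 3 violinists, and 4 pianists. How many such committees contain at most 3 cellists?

Split by how many cellists are chosen (0 through 3).
Sum: C(5,0)·C(7,7) + C(5,1)·C(7,6) + C(5,2)·C(7,5) + C(5,3)·C(7,4) = 1 + 35 + 210 + 350 = 596.

596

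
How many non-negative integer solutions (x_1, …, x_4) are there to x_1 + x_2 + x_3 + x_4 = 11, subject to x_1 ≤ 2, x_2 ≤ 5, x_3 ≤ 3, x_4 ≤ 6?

42

By stars and bars, unrestricted non-negative solutions to x_1+…+x_4 = 11 number C(11+3,3) = 364.
Subtract solutions that violate a single cap (substitute x_i' = x_i − (cap_i+1)): x_1 ≥ 3 gives C(11,3) = 165; x_2 ≥ 6 gives C(8,3) = 56; x_3 ≥ 4 gives C(10,3) = 120; x_4 ≥ 7 gives C(7,3) = 35. Together 376.
Add back pairs where two caps are both exceeded: 10 + 35 + 4 + 4 + 0 + 1 = 54.
By inclusion–exclusion the count is 364 − 376 + 54 = 42.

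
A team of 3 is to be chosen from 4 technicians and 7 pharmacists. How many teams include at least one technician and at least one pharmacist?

Total 3-person selections from all 11: C(11,3) = 165.
Subtract selections that omit an entire group: no technicians → C(7,3) = 35; no pharmacists → C(4,3) = 4.
Both groups omitted at once is impossible, so 165 − 39 = 126.

126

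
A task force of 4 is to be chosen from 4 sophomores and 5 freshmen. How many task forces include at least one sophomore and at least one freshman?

120

Unrestricted: C(9,4) = 126 ways to pick any 4 of the 9.
Subtract selections that omit an entire group: no sophomores → C(5,4) = 5; no freshmen → C(4,4) = 1.
Both groups omitted at once is impossible, so 126 − 6 = 120.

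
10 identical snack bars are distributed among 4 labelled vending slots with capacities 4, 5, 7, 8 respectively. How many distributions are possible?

181

By stars and bars, unrestricted non-negative solutions to x_1+…+x_4 = 10 number C(10+3,3) = 286.
Subtract solutions that violate a single cap (substitute x_i' = x_i − (cap_i+1)): x_1 ≥ 5 gives C(8,3) = 56; x_2 ≥ 6 gives C(7,3) = 35; x_3 ≥ 8 gives C(5,3) = 10; x_4 ≥ 9 gives C(4,3) = 4. Together 105.
No two caps can be exceeded simultaneously, so the pair terms are all 0.
By inclusion–exclusion the count is 286 − 105 + 0 = 181.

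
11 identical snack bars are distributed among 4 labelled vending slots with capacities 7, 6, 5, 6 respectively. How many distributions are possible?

Ignoring the caps, the number of non-negative solutions to x_1+…+x_4 = 11 is C(14,3) = 364.
Subtract solutions that violate a single cap (substitute x_i' = x_i − (cap_i+1)): x_1 ≥ 8 gives C(6,3) = 20; x_2 ≥ 7 gives C(7,3) = 35; x_3 ≥ 6 gives C(8,3) = 56; x_4 ≥ 7 gives C(7,3) = 35. Together 146.
No two caps can be exceeded simultaneously, so the pair terms are all 0.
By inclusion–exclusion the count is 364 − 146 + 0 = 218.

218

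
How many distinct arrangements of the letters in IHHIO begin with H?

12

Fix H in the first position and arrange the remaining 4 letters.
Those 4 letters have I appearing twice, giving (4)!/(2!) = 12.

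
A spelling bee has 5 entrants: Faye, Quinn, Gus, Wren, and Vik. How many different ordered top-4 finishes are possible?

There are 5 choices for 1st place, 4 for 2nd, and so on down to 2 for position 4.
That gives 5 × 4 × 3 × 2 = 120.

120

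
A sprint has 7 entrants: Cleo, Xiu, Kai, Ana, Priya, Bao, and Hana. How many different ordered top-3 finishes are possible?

This is an ordered selection of 3 from 7: P(7,3).
That gives 7 × 6 × 5 = 210.

210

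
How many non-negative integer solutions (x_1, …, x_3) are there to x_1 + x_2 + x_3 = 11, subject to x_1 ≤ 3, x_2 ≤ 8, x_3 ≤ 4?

Ignoring the caps, the number of non-negative solutions to x_1+…+x_3 = 11 is C(13,2) = 78.
Subtract solutions that violate a single cap (substitute x_i' = x_i − (cap_i+1)): x_1 ≥ 4 gives C(9,2) = 36; x_2 ≥ 9 gives C(4,2) = 6; x_3 ≥ 5 gives C(8,2) = 28. Together 70.
Add back pairs where two caps are both exceeded: 0 + 6 + 0 = 6.
By inclusion–exclusion the count is 78 − 70 + 6 = 14.

14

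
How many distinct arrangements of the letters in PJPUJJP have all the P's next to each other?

Treat the 3 copies of P as a single block. The multiset to arrange is then {PPP, J, J, J, U}, 5 items in all.
That gives (5)!/(3!) = 20 arrangements.

20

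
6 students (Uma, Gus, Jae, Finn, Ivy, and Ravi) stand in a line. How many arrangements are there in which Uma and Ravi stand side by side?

240

Glue Uma and Ravi into one block (2 internal orders), leaving 5 units to arrange in a row.
That gives 2 × 5! = 2 × 120 = 240.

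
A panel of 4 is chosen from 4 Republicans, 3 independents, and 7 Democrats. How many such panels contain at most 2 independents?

990

Split by how many independents are chosen (0 through 2).
Sum: C(3,0)·C(11,4) + C(3,1)·C(11,3) + C(3,2)·C(11,2) = 330 + 495 + 165 = 990.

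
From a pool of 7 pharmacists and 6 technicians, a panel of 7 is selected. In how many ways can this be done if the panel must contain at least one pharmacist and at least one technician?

Total 7-person selections from all 13: C(13,7) = 1716.
Selections missing a whole group: no pharmacists → C(6,7) = 0; no technicians → C(7,7) = 1.
Both groups omitted at once is impossible, so 1716 − 1 = 1715.

1715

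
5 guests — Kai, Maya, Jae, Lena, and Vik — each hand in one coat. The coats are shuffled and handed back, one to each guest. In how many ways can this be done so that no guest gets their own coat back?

Let Aᵢ be the assignments in which guest i gets their own coat. We want the size of the complement of A₁∪…∪A_5.
By inclusion–exclusion this is Σ_{j=0}^{5} (−1)^j C(5,j)·(5−j)!.
Computing: 120 − 120 + 60 − 20 + 5 − 1 = 44.

44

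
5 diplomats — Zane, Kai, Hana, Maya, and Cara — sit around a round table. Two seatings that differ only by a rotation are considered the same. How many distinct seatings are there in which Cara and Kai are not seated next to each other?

12

All circular seatings of 5 people number (4)! = 24.
Seatings with Cara beside Kai: treat them as a block with 2 internal orders, giving 2 × (3)! = 12.
Subtracting, 24 − 12 = 12.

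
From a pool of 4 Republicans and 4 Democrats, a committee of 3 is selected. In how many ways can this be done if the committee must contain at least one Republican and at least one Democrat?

With no constraint there are C(8,3) = 56 possible selections.
Subtract selections that omit an entire group: no Republicans → C(4,3) = 4; no Democrats → C(4,3) = 4.
Both groups omitted at once is impossible, so 56 − 8 = 48.

48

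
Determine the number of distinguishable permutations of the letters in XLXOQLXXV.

XLXOQLXXV has 9 letters with L appearing twice and X appearing 4 times.
Dividing 9! = 362880 by 4!·2! = 48 for the repeated letters gives 7560.

7560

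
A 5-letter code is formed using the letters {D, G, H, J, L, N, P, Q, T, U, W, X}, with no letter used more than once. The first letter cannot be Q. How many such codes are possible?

The first letter has 12−1 = 11 choices (anything except Q).
The remaining 4 letters are filled from the other 11 symbols without repetition: 11 × 10 × 9 × 8 = 7920.
Total: 11 × 7920 = 87120.

87120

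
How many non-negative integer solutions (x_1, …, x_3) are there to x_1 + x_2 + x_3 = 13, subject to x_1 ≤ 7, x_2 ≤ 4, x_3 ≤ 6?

Ignoring the caps, the number of non-negative solutions to x_1+…+x_3 = 13 is C(15,2) = 105.
Subtract solutions that violate a single cap (substitute x_i' = x_i − (cap_i+1)): x_1 ≥ 8 gives C(7,2) = 21; x_2 ≥ 5 gives C(10,2) = 45; x_3 ≥ 7 gives C(8,2) = 28. Together 94.
Add back pairs where two caps are both exceeded: 1 + 0 + 3 = 4.
By inclusion–exclusion the count is 105 − 94 + 4 = 15.

15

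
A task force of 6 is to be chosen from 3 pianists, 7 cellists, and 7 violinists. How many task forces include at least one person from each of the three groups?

8967

Unrestricted: C(17,6) = 12376 ways to pick any 6 of the 17.
Subtract selections that omit an entire group: no pianists → C(14,6) = 3003; no cellists → C(10,6) = 210; no violinists → C(10,6) = 210.
Add back selections omitting two groups (i.e. drawn from a single group): C(3,6) + C(7,6) + C(7,6) = 14.
By inclusion–exclusion: 12376 − 3423 + 14 = 8967.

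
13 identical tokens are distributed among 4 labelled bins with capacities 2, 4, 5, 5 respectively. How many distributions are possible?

19

Ignoring the caps, the number of non-negative solutions to x_1+…+x_4 = 13 is C(16,3) = 560.
Subtract solutions that violate a single cap (substitute x_i' = x_i − (cap_i+1)): x_1 ≥ 3 gives C(13,3) = 286; x_2 ≥ 5 gives C(11,3) = 165; x_3 ≥ 6 gives C(10,3) = 120; x_4 ≥ 6 gives C(10,3) = 120. Together 691.
Add back pairs where two caps are both exceeded: 56 + 35 + 35 + 10 + 10 + 4 = 150.
By inclusion–exclusion the count is 560 − 691 + 150 = 19.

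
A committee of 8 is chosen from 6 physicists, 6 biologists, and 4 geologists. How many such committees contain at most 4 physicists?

Split by how many physicists are chosen (0 through 4).
Sum: C(6,0)·C(10,8) + C(6,1)·C(10,7) + C(6,2)·C(10,6) + C(6,3)·C(10,5) + C(6,4)·C(10,4) = 45 + 720 + 3150 + 5040 + 3150 = 12105.

12105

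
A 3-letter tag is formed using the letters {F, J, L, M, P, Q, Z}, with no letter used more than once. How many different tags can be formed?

With no repetition, fill the 3 letters in order: 7 choices, then 6, down to 5.
7 × 6 × 5 = 210.

210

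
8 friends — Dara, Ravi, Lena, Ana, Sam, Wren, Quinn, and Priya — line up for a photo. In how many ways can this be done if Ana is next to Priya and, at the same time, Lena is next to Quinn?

Treat {Ana,Priya} as one block (2 orders) and {Lena,Quinn} as another (2 orders).
That leaves 6 units to arrange: 2 × 2 × 6! = 4 × 720 = 2880.

2880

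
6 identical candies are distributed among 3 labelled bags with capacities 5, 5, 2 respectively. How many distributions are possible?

By stars and bars, unrestricted non-negative solutions to x_1+…+x_3 = 6 number C(6+2,2) = 28.
Subtract solutions that violate a single cap (substitute x_i' = x_i − (cap_i+1)): x_1 ≥ 6 gives C(2,2) = 1; x_2 ≥ 6 gives C(2,2) = 1; x_3 ≥ 3 gives C(5,2) = 10. Together 12.
No two caps can be exceeded simultaneously, so the pair terms are all 0.
By inclusion–exclusion the count is 28 − 12 + 0 = 16.

16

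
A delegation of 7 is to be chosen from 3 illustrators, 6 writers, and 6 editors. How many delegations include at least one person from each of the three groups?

Total 7-person selections from all 15: C(15,7) = 6435.
Selections missing a whole group: no illustrators → C(12,7) = 792; no writers → C(9,7) = 36; no editors → C(9,7) = 36.
Add back selections omitting two groups (i.e. drawn from a single group): C(3,7) + C(6,7) + C(6,7) = 0.
By inclusion–exclusion: 6435 − 864 + 0 = 5571.

5571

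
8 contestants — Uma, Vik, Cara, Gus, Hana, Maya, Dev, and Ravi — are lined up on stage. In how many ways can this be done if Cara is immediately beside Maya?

Place the 6 others and the Cara-Maya pair as 7 objects in a line; the pair has 2 internal arrangements.
That gives 2 × 7! = 2 × 5040 = 10080.

10080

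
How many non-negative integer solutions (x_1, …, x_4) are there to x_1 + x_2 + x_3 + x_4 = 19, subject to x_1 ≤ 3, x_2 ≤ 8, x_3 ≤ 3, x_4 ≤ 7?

10

By stars and bars, unrestricted non-negative solutions to x_1+…+x_4 = 19 number C(19+3,3) = 1540.
Subtract solutions that violate a single cap (substitute x_i' = x_i − (cap_i+1)): x_1 ≥ 4 gives C(18,3) = 816; x_2 ≥ 9 gives C(13,3) = 286; x_3 ≥ 4 gives C(18,3) = 816; x_4 ≥ 8 gives C(14,3) = 364. Together 2282.
Add back pairs where two caps are both exceeded: 84 + 364 + 120 + 84 + 10 + 120 = 782.
Subtract triples: 10 + 0 + 20 + 0 = 30.
By inclusion–exclusion the count is 1540 − 2282 + 782 − 30 = 10.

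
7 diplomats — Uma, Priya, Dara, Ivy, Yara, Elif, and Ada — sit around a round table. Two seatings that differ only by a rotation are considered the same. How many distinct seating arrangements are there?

Seat Uma anywhere (absorbing the rotational symmetry), then permute the other 6: (6)! = 720.

720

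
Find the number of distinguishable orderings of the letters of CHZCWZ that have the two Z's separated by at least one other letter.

There are 6!/(2!·2!) = 180 arrangements of CHZCWZ in total.
Arrangements with the Z's together: treat ZZ as one letter, giving (5)!/(2!) = 60.
Hence 180 − 60 = 120.

120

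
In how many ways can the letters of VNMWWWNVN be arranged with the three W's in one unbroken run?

420

Treat the 3 copies of W as a single block. The multiset to arrange is then {WWW, M, N, N, N, V, V}, 7 items in all.
That gives (7)!/(3!·2!) = 420 arrangements.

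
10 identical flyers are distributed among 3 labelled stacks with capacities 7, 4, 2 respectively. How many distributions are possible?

9

By stars and bars, unrestricted non-negative solutions to x_1+…+x_3 = 10 number C(10+2,2) = 66.
Subtract solutions that violate a single cap (substitute x_i' = x_i − (cap_i+1)): x_1 ≥ 8 gives C(4,2) = 6; x_2 ≥ 5 gives C(7,2) = 21; x_3 ≥ 3 gives C(9,2) = 36. Together 63.
Add back pairs where two caps are both exceeded: 0 + 0 + 6 = 6.
By inclusion–exclusion the count is 66 − 63 + 6 = 9.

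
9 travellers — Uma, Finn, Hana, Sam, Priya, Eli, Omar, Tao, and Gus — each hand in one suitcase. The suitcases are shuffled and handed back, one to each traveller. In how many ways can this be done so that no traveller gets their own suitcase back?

Let Aᵢ be the assignments in which traveller i gets their own suitcase. We want the size of the complement of A₁∪…∪A_9.
By inclusion–exclusion this is Σ_{j=0}^{9} (−1)^j C(9,j)·(9−j)!.
Computing: 362880 − 362880 + 181440 − 60480 + 15120 − 3024 + 504 − 72 + 9 − 1 = 133496.

133496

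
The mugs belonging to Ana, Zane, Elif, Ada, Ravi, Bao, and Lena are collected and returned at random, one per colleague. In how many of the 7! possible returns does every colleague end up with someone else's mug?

1854

This is the derangement count D_7: permutations of 7 items with no fixed point.
By inclusion–exclusion this is Σ_{j=0}^{7} (−1)^j C(7,j)·(7−j)!.
Computing: 5040 − 5040 + 2520 − 840 + 210 − 42 + 7 − 1 = 1854.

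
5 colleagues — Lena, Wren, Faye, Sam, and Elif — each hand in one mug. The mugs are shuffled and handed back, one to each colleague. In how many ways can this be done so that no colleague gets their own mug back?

Count assignments avoiding every fixed point. For any j of the 5 colleagues fixed to their own mug, the other 5−j can be arranged in (5−j)! ways.
By inclusion–exclusion this is Σ_{j=0}^{5} (−1)^j C(5,j)·(5−j)!.
Computing: 120 − 120 + 60 − 20 + 5 − 1 = 44.

44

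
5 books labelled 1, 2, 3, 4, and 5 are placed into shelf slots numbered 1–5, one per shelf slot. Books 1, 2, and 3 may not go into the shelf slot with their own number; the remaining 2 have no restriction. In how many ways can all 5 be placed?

64

Let Aᵢ (for i ∈ {1, 2, 3}) be the placements that put book i in its forbidden shelf slot. Any j of these fix j positions, leaving (5−j)! ways to fill the rest, and there are C(3,j) ways to pick which j.
By inclusion–exclusion, the number of valid placements is Σ_{j=0}^{3} (−1)^j C(3,j)·(5−j)!.
Computing: 120 − 72 + 18 − 2 = 64.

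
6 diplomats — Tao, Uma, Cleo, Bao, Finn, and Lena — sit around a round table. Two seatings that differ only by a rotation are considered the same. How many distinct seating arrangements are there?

Fix one person's seat to break rotational symmetry; the remaining 5 people can be arranged in (5)! = 120 ways.

120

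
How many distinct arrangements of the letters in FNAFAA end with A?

30

With the last slot taken by A, it remains to arrange the other 5 letters (FNFAA).
Those 5 letters have A appearing twice and F appearing twice, giving (5)!/(2!·2!) = 30.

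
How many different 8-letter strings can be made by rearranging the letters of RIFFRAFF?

The 8 letters of RIFFRAFF have repeats: F appearing 4 times and R appearing twice.
Dividing 8! = 40320 by 4!·2! = 48 for the repeated letters gives 840.

840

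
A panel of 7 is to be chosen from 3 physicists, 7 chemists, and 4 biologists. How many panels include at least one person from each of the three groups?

2982

Total 7-person selections from all 14: C(14,7) = 3432.
Selections missing a whole group: no physicists → C(11,7) = 330; no chemists → C(7,7) = 1; no biologists → C(10,7) = 120.
Add back selections omitting two groups (i.e. drawn from a single group): C(3,7) + C(7,7) + C(4,7) = 1.
By inclusion–exclusion: 3432 − 451 + 1 = 2982.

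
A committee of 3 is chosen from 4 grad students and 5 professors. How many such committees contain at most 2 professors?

74

Split by how many professors are chosen (0 through 2).
Sum: C(5,0)·C(4,3) + C(5,1)·C(4,2) + C(5,2)·C(4,1) = 4 + 30 + 40 = 74.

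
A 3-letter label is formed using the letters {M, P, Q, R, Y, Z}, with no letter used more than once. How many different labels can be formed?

This is a permutation of 3 out of 6: P(6,3) = 6!/3!.
6 × 5 × 4 = 120.

120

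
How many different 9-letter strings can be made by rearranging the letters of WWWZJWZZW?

Letter multiplicities in WWWZJWZZW: J×1, W×5, Z×3.
So there are 9! / (5!·3!) = 504 distinguishable arrangements.

504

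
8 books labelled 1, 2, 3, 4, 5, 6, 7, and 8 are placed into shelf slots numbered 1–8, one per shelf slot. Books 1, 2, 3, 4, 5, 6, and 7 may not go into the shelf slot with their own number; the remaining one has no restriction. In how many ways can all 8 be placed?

Let Aᵢ (for 1 ≤ i ≤ 7) be the placements that put book i in its forbidden shelf slot. Any j of these fix j positions, leaving (8−j)! ways to fill the rest, and there are C(7,j) ways to pick which j.
By inclusion–exclusion, the number of valid placements is Σ_{j=0}^{7} (−1)^j C(7,j)·(8−j)!.
Computing: 40320 − 35280 + 15120 − 4200 + 840 − 126 + 14 − 1 = 16687.

16687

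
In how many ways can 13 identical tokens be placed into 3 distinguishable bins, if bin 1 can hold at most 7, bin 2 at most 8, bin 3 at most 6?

41

Ignoring the caps, the number of non-negative solutions to x_1+…+x_3 = 13 is C(15,2) = 105.
Subtract solutions that violate a single cap (substitute x_i' = x_i − (cap_i+1)): x_1 ≥ 8 gives C(7,2) = 21; x_2 ≥ 9 gives C(6,2) = 15; x_3 ≥ 7 gives C(8,2) = 28. Together 64.
No two caps can be exceeded simultaneously, so the pair terms are all 0.
By inclusion–exclusion the count is 105 − 64 + 0 = 41.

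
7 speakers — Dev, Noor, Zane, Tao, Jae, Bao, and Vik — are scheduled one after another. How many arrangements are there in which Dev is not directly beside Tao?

There are 7! = 5040 arrangements in all. If Dev and Tao are adjacent, merging them into one block gives 2·(6)! = 1440 arrangements.
So 5040 − 1440 = 3600 arrangements keep them apart.

3600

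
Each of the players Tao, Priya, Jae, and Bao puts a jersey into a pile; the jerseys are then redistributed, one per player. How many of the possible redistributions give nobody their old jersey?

9

Count assignments avoiding every fixed point. For any j of the 4 players fixed to their old jersey, the other 4−j can be arranged in (4−j)! ways.
By inclusion–exclusion this is Σ_{j=0}^{4} (−1)^j C(4,j)·(4−j)!.
Computing: 24 − 24 + 12 − 4 + 1 = 9.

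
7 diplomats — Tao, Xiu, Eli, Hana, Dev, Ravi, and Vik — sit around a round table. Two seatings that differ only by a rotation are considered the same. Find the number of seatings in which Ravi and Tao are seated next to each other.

240

Glue Ravi and Tao into a block (2 internal orders). Seating 6 units around a circle gives (5)! arrangements.
So 2 × (5)! = 2 × 120 = 240.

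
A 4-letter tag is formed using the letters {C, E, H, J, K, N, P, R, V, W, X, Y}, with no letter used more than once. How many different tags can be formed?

11880

Choose and order 4 of the 12 symbols: the first letter has 12 options, the next 11, then 10, 9.
12 × 11 × 10 × 9 = 11880.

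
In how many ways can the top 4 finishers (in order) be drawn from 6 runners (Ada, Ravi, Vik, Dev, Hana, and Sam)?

360

This is an ordered selection of 4 from 6: P(6,4).
That gives 6 × 5 × 4 × 3 = 360.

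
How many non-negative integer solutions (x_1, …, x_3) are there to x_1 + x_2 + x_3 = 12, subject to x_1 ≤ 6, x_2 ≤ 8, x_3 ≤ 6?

39

By stars and bars, unrestricted non-negative solutions to x_1+…+x_3 = 12 number C(12+2,2) = 91.
Subtract solutions that violate a single cap (substitute x_i' = x_i − (cap_i+1)): x_1 ≥ 7 gives C(7,2) = 21; x_2 ≥ 9 gives C(5,2) = 10; x_3 ≥ 7 gives C(7,2) = 21. Together 52.
No two caps can be exceeded simultaneously, so the pair terms are all 0.
By inclusion–exclusion the count is 91 − 52 + 0 = 39.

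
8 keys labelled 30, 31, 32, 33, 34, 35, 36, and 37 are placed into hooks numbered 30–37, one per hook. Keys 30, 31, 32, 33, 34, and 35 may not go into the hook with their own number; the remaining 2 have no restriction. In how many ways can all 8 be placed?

18806

Let Aᵢ (for 30 ≤ i ≤ 35) be the placements that put key i in its forbidden hook. Any j of these fix j positions, leaving (8−j)! ways to fill the rest, and there are C(6,j) ways to pick which j.
By inclusion–exclusion, the number of valid placements is Σ_{j=0}^{6} (−1)^j C(6,j)·(8−j)!.
Computing: 40320 − 30240 + 10800 − 2400 + 360 − 36 + 2 = 18806.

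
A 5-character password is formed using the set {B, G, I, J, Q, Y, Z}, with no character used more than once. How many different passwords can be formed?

This is a permutation of 5 out of 7: P(7,5) = 7!/2!.
That product is 7 × 6 × 5 × 4 × 3 = 2520.

2520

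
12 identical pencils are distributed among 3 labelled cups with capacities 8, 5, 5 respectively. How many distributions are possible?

Ignoring the caps, the number of non-negative solutions to x_1+…+x_3 = 12 is C(14,2) = 91.
Subtract solutions that violate a single cap (substitute x_i' = x_i − (cap_i+1)): x_1 ≥ 9 gives C(5,2) = 10; x_2 ≥ 6 gives C(8,2) = 28; x_3 ≥ 6 gives C(8,2) = 28. Together 66.
Add back pairs where two caps are both exceeded: 0 + 0 + 1 = 1.
By inclusion–exclusion the count is 91 − 66 + 1 = 26.

26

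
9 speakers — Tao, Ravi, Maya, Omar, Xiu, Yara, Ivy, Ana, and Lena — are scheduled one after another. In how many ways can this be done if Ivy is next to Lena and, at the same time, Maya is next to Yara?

Treat {Ivy,Lena} as one block (2 orders) and {Maya,Yara} as another (2 orders).
That leaves 7 units to arrange: 2 × 2 × 7! = 4 × 5040 = 20160.

20160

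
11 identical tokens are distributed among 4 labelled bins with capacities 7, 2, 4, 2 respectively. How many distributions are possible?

By stars and bars, unrestricted non-negative solutions to x_1+…+x_4 = 11 number C(11+3,3) = 364.
Subtract solutions that violate a single cap (substitute x_i' = x_i − (cap_i+1)): x_1 ≥ 8 gives C(6,3) = 20; x_2 ≥ 3 gives C(11,3) = 165; x_3 ≥ 5 gives C(9,3) = 84; x_4 ≥ 3 gives C(11,3) = 165. Together 434.
Add back pairs where two caps are both exceeded: 1 + 0 + 1 + 20 + 56 + 20 = 98.
Subtract triples: 0 + 0 + 0 + 1 = 1.
By inclusion–exclusion the count is 364 − 434 + 98 − 1 = 27.

27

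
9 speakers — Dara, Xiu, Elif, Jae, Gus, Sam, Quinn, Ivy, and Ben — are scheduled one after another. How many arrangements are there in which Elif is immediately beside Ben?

Treat {Elif, Ben} as a single unit. There are 8 units to order, and the pair itself can be ordered 2 ways.
So the count is 2·(8)! = 80640.

80640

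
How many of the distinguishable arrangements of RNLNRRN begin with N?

With the first slot taken by N, it remains to arrange the other 6 letters (RLNRRN).
Those 6 letters have N appearing twice and R appearing 3 times, giving (6)!/(3!·2!) = 60.

60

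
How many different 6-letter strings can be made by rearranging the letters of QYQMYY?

60

Letter multiplicities in QYQMYY: M×1, Q×2, Y×3.
So there are 6! / (3!·2!) = 60 distinguishable arrangements.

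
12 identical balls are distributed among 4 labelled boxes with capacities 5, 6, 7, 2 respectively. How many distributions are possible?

Without the upper bounds there are C(15,3) = 455 ways to split 12 among 4 boxes.
Subtract solutions that violate a single cap (substitute x_i' = x_i − (cap_i+1)): x_1 ≥ 6 gives C(9,3) = 84; x_2 ≥ 7 gives C(8,3) = 56; x_3 ≥ 8 gives C(7,3) = 35; x_4 ≥ 3 gives C(12,3) = 220. Together 395.
Add back pairs where two caps are both exceeded: 0 + 0 + 20 + 0 + 10 + 4 = 34.
By inclusion–exclusion the count is 455 − 395 + 34 = 94.

94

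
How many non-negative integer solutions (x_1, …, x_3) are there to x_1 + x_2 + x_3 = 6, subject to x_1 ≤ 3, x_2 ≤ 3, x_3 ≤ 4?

13

Without the upper bounds there are C(8,2) = 28 ways to split 6 among 3 variables.
Subtract solutions that violate a single cap (substitute x_i' = x_i − (cap_i+1)): x_1 ≥ 4 gives C(4,2) = 6; x_2 ≥ 4 gives C(4,2) = 6; x_3 ≥ 5 gives C(3,2) = 3. Together 15.
No two caps can be exceeded simultaneously, so the pair terms are all 0.
By inclusion–exclusion the count is 28 − 15 + 0 = 13.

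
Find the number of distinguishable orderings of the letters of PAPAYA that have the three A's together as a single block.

Treat the 3 copies of A as a single block. The multiset to arrange is then {AAA, P, P, Y}, 4 items in all.
That gives (4)!/(2!) = 12 arrangements.

12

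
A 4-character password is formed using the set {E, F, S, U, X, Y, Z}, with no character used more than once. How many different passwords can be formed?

840

Choose and order 4 of the 7 symbols: the first character has 7 options, the next 6, then 5, 4.
7 × 6 × 5 × 4 = 840.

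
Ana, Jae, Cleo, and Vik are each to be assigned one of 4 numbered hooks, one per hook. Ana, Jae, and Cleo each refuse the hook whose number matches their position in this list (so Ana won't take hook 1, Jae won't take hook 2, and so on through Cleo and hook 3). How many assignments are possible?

Let Aᵢ (for i ∈ {1, 2, 3}) be the placements that put person i in their forbidden hook. Any j of these fix j positions, leaving (4−j)! ways to fill the rest, and there are C(3,j) ways to pick which j.
By inclusion–exclusion, the number of valid placements is Σ_{j=0}^{3} (−1)^j C(3,j)·(4−j)!.
Computing: 24 − 18 + 6 − 1 = 11.

11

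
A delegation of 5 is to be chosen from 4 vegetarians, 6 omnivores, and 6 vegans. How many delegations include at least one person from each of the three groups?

3084

Unrestricted: C(16,5) = 4368 ways to pick any 5 of the 16.
Selections missing a whole group: no vegetarians → C(12,5) = 792; no omnivores → C(10,5) = 252; no vegans → C(10,5) = 252.
Add back selections omitting two groups (i.e. drawn from a single group): C(4,5) + C(6,5) + C(6,5) = 12.
By inclusion–exclusion: 4368 − 1296 + 12 = 3084.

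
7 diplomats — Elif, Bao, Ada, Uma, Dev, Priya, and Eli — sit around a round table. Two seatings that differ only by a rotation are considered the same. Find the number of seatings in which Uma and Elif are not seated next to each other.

480

Without the restriction there are (6)! = 720 seatings.
Those with Uma next to Elif: fuse the pair into one unit and seat 6 units around a circle — 2·(5)! = 240.
Subtracting, 720 − 240 = 480.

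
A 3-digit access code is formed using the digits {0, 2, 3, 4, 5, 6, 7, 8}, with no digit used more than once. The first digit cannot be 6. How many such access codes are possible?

294

The first digit has 8−1 = 7 choices (anything except 6).
The remaining 2 digits are filled from the other 7 symbols without repetition: 7 × 6 = 42.
Total: 7 × 42 = 294.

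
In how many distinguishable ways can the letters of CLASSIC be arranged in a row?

The 7 letters of CLASSIC have repeats: C appearing twice and S appearing twice.
The number of distinct arrangements is 7!/(2!·2!) = 5040/4 = 1260.

1260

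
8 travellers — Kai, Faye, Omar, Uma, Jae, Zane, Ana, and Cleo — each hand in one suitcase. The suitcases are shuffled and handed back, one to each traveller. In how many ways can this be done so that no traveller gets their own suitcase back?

14833

This is the derangement count D_8: permutations of 8 items with no fixed point.
By inclusion–exclusion this is Σ_{j=0}^{8} (−1)^j C(8,j)·(8−j)!.
Computing: 40320 − 40320 + 20160 − 6720 + 1680 − 336 + 56 − 8 + 1 = 14833.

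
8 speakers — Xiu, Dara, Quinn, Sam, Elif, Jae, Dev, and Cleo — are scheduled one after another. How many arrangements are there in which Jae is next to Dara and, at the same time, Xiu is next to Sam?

2880

Treat {Jae,Dara} as one block (2 orders) and {Xiu,Sam} as another (2 orders).
That leaves 6 units to arrange: 2 × 2 × 6! = 4 × 720 = 2880.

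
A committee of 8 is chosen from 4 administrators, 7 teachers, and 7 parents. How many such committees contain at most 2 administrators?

Split by how many administrators are chosen (0 through 2).
Sum: C(4,0)·C(14,8) + C(4,1)·C(14,7) + C(4,2)·C(14,6) = 3003 + 13728 + 18018 = 34749.

34749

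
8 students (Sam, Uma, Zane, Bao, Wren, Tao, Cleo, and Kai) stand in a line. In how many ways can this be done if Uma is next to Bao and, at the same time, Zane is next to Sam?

2880

Treat {Uma,Bao} as one block (2 orders) and {Zane,Sam} as another (2 orders).
That leaves 6 units to arrange: 2 × 2 × 6! = 4 × 720 = 2880.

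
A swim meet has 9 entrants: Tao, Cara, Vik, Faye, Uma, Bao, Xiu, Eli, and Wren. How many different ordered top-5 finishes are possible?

15120

This is an ordered selection of 5 from 9: P(9,5).
That gives 9 × 8 × 7 × 6 × 5 = 15120.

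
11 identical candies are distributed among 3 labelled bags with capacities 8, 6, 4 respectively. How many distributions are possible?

29

Ignoring the caps, the number of non-negative solutions to x_1+…+x_3 = 11 is C(13,2) = 78.
Subtract solutions that violate a single cap (substitute x_i' = x_i − (cap_i+1)): x_1 ≥ 9 gives C(4,2) = 6; x_2 ≥ 7 gives C(6,2) = 15; x_3 ≥ 5 gives C(8,2) = 28. Together 49.
No two caps can be exceeded simultaneously, so the pair terms are all 0.
By inclusion–exclusion the count is 78 − 49 + 0 = 29.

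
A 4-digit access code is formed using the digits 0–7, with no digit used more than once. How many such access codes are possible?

Choose and order 4 of the 8 symbols: the first digit has 8 options, the next 7, then 6, 5.
8 × 7 × 6 × 5 = 1680.

1680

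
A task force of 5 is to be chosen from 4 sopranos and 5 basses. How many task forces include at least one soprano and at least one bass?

125

Unrestricted: C(9,5) = 126 ways to pick any 5 of the 9.
Subtract selections that omit an entire group: no sopranos → C(5,5) = 1; no basses → C(4,5) = 0.
Both groups omitted at once is impossible, so 126 − 1 = 125.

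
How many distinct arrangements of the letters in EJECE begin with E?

Fix E in the first position and arrange the remaining 4 letters.
Those 4 letters have E appearing twice, giving (4)!/(2!) = 12.

12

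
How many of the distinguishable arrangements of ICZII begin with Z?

With the first slot taken by Z, it remains to arrange the other 4 letters (ICII).
Those 4 letters have I appearing 3 times, giving (4)!/(3!) = 4.

4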